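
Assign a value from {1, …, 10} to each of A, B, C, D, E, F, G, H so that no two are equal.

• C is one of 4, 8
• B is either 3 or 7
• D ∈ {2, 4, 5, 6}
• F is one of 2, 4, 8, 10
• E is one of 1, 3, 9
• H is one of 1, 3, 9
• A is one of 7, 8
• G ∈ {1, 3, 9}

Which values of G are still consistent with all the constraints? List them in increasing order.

The 3 variables E, G, H are confined to {1, 3, 9}, which locks those values in; drop them from B.
B's domain is down to {7}, so B = 7. Strike 7 from A.
A has just one choice, so A = 8. Strike 8 from C, F.
C's domain is down to {4}, so C = 4. Eliminate 4 elsewhere: D, F.
No further eliminations apply; G can still be any of 1, 3, 9.

1, 3, 9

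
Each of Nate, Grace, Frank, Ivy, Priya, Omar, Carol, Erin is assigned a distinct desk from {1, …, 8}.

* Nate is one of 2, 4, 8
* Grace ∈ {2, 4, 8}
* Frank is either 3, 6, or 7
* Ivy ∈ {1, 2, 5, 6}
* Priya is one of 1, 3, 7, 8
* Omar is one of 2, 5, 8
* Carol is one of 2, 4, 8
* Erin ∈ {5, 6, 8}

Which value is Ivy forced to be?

1

The 3 variables Nate, Grace, Carol are confined to {2, 4, 8}, which locks those values in; drop them from Ivy, Priya, Omar, Erin.
Omar must be 5 (only option left). So Ivy, Erin can't be 5.
Erin has just one choice, so Erin = 6. Eliminate 6 elsewhere: Frank, Ivy.
So Ivy = 1.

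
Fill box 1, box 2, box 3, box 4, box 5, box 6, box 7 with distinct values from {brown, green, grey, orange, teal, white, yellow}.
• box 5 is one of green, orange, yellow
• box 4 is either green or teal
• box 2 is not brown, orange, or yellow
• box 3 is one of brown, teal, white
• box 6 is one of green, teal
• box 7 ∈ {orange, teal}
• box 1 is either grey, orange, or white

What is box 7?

orange

The 7 variables together cover exactly {brown, green, grey, orange, teal, white, yellow} — 7 values for 7 variables — and brown appears only in box 3's list, so box 3 = brown.
Among the 6 still-open variables, yellow fits only box 5 (and all 6 values in {green, grey, orange, teal, white, yellow} must be used), so box 5 = yellow.
box 4 and box 6 between them cover only {green, teal} — a naked pair. Remove those values from box 2, box 7.
So box 7 = orange.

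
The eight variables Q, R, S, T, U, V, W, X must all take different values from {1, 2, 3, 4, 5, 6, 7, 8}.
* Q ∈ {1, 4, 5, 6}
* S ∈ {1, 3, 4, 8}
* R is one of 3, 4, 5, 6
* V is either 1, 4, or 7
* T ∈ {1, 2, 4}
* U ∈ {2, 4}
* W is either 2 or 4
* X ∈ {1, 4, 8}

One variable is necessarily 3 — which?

Among the 8 variables, 7 fits only V (and all 8 values in {1, 2, 3, 4, 5, 6, 7, 8} must be used), so V = 7.
U and W between them cover only {2, 4} — a naked pair. Remove those values from Q, R, S, T, X.
T must be 1 (only option left). Eliminate 1 elsewhere: Q, S, X.
X must be 8 (only option left). Remove 8 from S.
So 3 goes to S.

S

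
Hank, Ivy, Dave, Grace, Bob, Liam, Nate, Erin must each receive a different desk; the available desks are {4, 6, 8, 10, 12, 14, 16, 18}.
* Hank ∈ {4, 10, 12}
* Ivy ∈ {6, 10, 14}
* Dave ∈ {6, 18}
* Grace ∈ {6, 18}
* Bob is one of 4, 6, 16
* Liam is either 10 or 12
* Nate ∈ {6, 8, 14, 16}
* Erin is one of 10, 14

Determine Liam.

12

Among the 8 variables, 8 fits only Nate (and all 8 values in {4, 6, 8, 10, 12, 14, 16, 18} must be used), so Nate = 8.
Among the 7 still-open variables, 16 fits only Bob (and all 7 values in {4, 6, 10, 12, 14, 16, 18} must be used), so Bob = 16.
Among the 6 still-open variables, 4 fits only Hank (and all 6 values in {4, 6, 10, 12, 14, 18} must be used), so Hank = 4.
The 5 still-open variables draw from only 5 values {6, 10, 12, 14, 18}, so each is used; only Liam can be 12, hence Liam = 12.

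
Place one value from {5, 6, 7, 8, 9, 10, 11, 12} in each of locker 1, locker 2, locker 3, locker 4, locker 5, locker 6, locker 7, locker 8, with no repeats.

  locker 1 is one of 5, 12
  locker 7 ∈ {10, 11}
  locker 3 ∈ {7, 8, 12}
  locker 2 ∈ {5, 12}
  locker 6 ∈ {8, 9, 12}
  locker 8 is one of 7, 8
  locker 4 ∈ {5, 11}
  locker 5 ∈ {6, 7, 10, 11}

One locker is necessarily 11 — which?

Among the 8 variables, 6 fits only locker 5 (and all 8 values in {5, 6, 7, 8, 9, 10, 11, 12} must be used), so locker 5 = 6.
Among the 7 still-open variables, 9 fits only locker 6 (and all 7 values in {5, 7, 8, 9, 10, 11, 12} must be used), so locker 6 = 9.
Among the 6 still-open variables, 10 fits only locker 7 (and all 6 values in {5, 7, 8, 10, 11, 12} must be used), so locker 7 = 10.
The 5 still-open variables draw from only 5 values {5, 7, 8, 11, 12}, so each is used; only locker 4 can be 11, hence locker 4 = 11.

locker 4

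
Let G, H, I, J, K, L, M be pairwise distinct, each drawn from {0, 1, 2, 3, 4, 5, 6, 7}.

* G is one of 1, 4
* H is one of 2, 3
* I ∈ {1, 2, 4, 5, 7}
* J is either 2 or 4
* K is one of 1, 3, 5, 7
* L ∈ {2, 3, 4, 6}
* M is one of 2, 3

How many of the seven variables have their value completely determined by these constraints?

3

The 7 variables draw from only 7 values {1, 2, 3, 4, 5, 6, 7}, so each is used; only L can be 6, hence L = 6.
H and M between them cover only {2, 3} — a naked pair. Remove those values from I, J, K.
J must be 4 (only option left). So G, I can't be 4.
That leaves G = 1. So I, K can't be 1.
Determined: G=1, J=4, L=6. The other variables each still have more than one consistent value. That makes 3.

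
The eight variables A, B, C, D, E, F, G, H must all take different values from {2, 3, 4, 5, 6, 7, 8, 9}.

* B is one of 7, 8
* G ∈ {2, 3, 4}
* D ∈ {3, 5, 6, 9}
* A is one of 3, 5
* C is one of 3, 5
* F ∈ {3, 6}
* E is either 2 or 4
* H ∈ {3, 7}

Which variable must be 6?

F

The 8 variables together cover exactly {2, 3, 4, 5, 6, 7, 8, 9} — 8 values for 8 variables — and 8 appears only in B's list, so B = 8.
Among the 7 still-open variables, 7 fits only H (and all 7 values in {2, 3, 4, 5, 6, 7, 9} must be used), so H = 7.
Among the 6 still-open variables, 9 fits only D (and all 6 values in {2, 3, 4, 5, 6, 9} must be used), so D = 9.
The 5 still-open variables draw from only 5 values {2, 3, 4, 5, 6}, so each is used; only F can be 6, hence F = 6.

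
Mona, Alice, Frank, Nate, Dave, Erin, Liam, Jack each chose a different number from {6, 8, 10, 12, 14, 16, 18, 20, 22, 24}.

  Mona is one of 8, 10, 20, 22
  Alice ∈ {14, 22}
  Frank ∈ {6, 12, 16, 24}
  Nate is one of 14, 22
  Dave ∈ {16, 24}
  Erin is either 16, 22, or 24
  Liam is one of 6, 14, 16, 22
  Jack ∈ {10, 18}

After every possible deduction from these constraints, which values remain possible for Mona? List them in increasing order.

8, 10, 20

The 2 variables Alice and Nate are confined to {14, 22}, which locks those values in; drop them from Mona, Erin, Liam.
Dave and Erin between them cover only {16, 24} — a naked pair. Remove those values from Frank, Liam.
Liam has just one choice, so Liam = 6. So Frank can't be 6.
Frank must be 12 (only option left).
No further eliminations apply; Mona can still be any of 8, 10, 20.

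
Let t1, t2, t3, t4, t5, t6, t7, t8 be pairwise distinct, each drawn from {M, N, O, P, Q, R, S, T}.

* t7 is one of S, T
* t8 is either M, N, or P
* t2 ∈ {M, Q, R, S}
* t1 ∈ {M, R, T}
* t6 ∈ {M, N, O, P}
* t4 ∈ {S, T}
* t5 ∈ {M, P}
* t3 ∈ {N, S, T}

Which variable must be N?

Among the 8 variables, O fits only t6 (and all 8 values in {M, N, O, P, Q, R, S, T} must be used), so t6 = O.
The 7 still-open variables draw from only 7 values {M, N, P, Q, R, S, T}, so each is used; only t2 can be Q, hence t2 = Q.
The 6 still-open variables draw from only 6 values {M, N, P, R, S, T}, so each is used; only t1 can be R, hence t1 = R.
t4 and t7 share exactly the 2 values {S, T}; by pigeonhole those values go to them, so strike S, T from t3.
So N goes to t3.

t3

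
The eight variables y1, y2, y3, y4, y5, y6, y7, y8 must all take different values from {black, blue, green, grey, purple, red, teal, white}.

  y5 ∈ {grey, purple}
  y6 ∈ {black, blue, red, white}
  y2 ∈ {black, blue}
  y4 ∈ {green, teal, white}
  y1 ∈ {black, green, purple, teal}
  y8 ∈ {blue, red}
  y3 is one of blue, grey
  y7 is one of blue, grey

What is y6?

white

y3 and y7 between them cover only {blue, grey} — a naked pair. Remove those values from y2, y5, y6, y8.
y2 must be black (only option left). Remove black from y1, y6.
y5's domain is down to {purple}, so y5 = purple. So y1 can't be purple.
y8 has just one choice, so y8 = red. Eliminate red elsewhere: y6.
So y6 = white.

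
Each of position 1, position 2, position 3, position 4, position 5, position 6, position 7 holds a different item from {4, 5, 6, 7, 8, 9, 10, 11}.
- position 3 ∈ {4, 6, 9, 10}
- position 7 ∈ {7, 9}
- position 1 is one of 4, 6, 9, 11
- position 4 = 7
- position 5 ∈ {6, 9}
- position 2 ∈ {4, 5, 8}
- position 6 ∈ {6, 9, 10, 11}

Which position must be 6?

position 5

position 4 must be 7 (only option left). Eliminate 7 elsewhere: position 7.
position 7's domain is down to {9}, so position 7 = 9. Eliminate 9 elsewhere: position 1, position 3, position 5, position 6.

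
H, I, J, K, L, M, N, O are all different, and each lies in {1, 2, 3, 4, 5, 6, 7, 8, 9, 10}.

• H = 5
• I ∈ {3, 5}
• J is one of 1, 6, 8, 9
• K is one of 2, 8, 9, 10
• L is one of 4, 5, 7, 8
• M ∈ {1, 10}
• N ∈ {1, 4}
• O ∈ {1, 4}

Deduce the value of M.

H's domain is down to {5}, so H = 5. So I, L can't be 5.
I's domain is down to {3}, so I = 3.
N and O share exactly the 2 values {1, 4}; by pigeonhole those values go to them, so strike 1, 4 from J, L, M.
So M = 10.

10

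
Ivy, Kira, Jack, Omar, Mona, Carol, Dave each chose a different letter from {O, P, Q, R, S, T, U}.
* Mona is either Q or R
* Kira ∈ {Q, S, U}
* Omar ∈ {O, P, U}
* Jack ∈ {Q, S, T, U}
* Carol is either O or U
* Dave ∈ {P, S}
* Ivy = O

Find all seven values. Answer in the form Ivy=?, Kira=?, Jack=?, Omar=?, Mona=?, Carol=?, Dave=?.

Ivy=O, Kira=Q, Jack=T, Omar=P, Mona=R, Carol=U, Dave=S

Ivy must be O (only option left). Strike O from Omar, Carol.
Carol's domain is down to {U}, so Carol = U. So Kira, Jack, Omar can't be U.
Omar's domain is down to {P}, so Omar = P. Remove P from Dave.
Dave's domain is down to {S}, so Dave = S. So Kira, Jack can't be S.
Kira has just one choice, so Kira = Q. Eliminate Q elsewhere: Jack, Mona.
Jack's domain is down to {T}, so Jack = T.
Mona's domain is down to {R}, so Mona = R.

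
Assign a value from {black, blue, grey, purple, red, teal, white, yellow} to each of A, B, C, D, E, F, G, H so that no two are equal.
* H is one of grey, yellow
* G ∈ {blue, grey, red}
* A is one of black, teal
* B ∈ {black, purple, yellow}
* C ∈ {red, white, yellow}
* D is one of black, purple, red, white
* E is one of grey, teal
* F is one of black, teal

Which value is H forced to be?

yellow

Among the 8 variables, blue fits only G (and all 8 values in {black, blue, grey, purple, red, teal, white, yellow} must be used), so G = blue.
A and F between them cover only {black, teal} — a naked pair. Remove those values from B, D, E.
E has just one choice, so E = grey. Strike grey from H.
So H = yellow.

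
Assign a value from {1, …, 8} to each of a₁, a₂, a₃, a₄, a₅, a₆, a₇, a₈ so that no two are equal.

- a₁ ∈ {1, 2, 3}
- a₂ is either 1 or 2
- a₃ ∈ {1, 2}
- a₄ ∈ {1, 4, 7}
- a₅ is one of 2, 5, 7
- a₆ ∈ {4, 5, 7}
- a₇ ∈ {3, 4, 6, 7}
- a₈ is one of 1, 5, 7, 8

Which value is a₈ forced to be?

8

Among the 8 variables, 6 fits only a₇ (and all 8 values in {1, 2, 3, 4, 5, 6, 7, 8} must be used), so a₇ = 6.
The 7 still-open variables draw from only 7 values {1, 2, 3, 4, 5, 7, 8}, so each is used; only a₁ can be 3, hence a₁ = 3.
The 6 still-open variables draw from only 6 values {1, 2, 4, 5, 7, 8}, so each is used; only a₈ can be 8, hence a₈ = 8.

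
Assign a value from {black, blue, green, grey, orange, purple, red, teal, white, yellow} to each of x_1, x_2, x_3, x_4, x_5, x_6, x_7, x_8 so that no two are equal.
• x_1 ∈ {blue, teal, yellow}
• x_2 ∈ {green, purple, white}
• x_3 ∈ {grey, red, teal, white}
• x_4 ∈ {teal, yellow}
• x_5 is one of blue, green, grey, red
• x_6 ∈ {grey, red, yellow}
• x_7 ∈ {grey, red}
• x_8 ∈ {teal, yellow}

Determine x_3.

Among the 8 variables, purple fits only x_2 (and all 8 values in {blue, green, grey, purple, red, teal, white, yellow} must be used), so x_2 = purple.
The 7 still-open variables together cover exactly {blue, green, grey, red, teal, white, yellow} — 7 values for 7 variables — and green appears only in x_5's list, so x_5 = green.
Among the 6 still-open variables, blue fits only x_1 (and all 6 values in {blue, grey, red, teal, white, yellow} must be used), so x_1 = blue.
The 5 still-open variables together cover exactly {grey, red, teal, white, yellow} — 5 values for 5 variables — and white appears only in x_3's list, so x_3 = white.

white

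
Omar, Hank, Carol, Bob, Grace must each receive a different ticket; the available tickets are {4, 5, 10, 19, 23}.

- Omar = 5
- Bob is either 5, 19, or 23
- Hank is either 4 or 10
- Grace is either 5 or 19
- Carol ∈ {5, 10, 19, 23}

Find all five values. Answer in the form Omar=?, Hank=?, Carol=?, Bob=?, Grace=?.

Omar has just one choice, so Omar = 5. So Carol, Bob, Grace can't be 5.
Grace's domain is down to {19}, so Grace = 19. So Carol, Bob can't be 19.
Bob has just one choice, so Bob = 23. Strike 23 from Carol.
Carol must be 10 (only option left). Strike 10 from Hank.
Hank must be 4 (only option left).

Omar=5, Hank=4, Carol=10, Bob=23, Grace=19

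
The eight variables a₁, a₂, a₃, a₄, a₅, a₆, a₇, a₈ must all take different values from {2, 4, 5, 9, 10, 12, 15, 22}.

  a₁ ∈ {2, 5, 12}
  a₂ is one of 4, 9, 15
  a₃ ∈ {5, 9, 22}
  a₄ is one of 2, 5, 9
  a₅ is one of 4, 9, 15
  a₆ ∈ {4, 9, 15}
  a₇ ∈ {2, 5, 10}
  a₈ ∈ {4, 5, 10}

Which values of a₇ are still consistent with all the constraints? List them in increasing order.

2, 5, 10

The 8 variables draw from only 8 values {2, 4, 5, 9, 10, 12, 15, 22}, so each is used; only a₁ can be 12, hence a₁ = 12.
The 7 still-open variables draw from only 7 values {2, 4, 5, 9, 10, 15, 22}, so each is used; only a₃ can be 22, hence a₃ = 22.
The 3 variables a₂, a₅, a₆ are confined to {4, 9, 15}, which locks those values in; drop them from a₄, a₈.
No further eliminations apply; a₇ can still be any of 2, 5, 10.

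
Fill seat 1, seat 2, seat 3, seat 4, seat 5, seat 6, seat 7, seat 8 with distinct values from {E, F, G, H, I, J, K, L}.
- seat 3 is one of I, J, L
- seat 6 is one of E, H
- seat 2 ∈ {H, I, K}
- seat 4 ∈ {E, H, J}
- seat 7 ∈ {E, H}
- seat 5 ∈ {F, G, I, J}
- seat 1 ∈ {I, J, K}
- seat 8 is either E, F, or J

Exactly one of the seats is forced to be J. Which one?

The 8 variables draw from only 8 values {E, F, G, H, I, J, K, L}, so each is used; only seat 5 can be G, hence seat 5 = G.
Among the 7 still-open variables, F fits only seat 8 (and all 7 values in {E, F, H, I, J, K, L} must be used), so seat 8 = F.
Among the 6 still-open variables, L fits only seat 3 (and all 6 values in {E, H, I, J, K, L} must be used), so seat 3 = L.
seat 6 and seat 7 share exactly the 2 values {E, H}; by pigeonhole those values go to them, so strike E, H from seat 2, seat 4.
So J goes to seat 4.

seat 4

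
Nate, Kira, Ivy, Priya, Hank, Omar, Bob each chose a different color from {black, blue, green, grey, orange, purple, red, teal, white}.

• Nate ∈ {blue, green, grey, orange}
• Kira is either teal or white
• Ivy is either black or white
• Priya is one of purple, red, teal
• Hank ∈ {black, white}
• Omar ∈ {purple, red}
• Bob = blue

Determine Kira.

Bob has just one choice, so Bob = blue. Remove blue from Nate.
The 2 variables Ivy and Hank are confined to {black, white}, which locks those values in; drop them from Kira.
So Kira = teal.

teal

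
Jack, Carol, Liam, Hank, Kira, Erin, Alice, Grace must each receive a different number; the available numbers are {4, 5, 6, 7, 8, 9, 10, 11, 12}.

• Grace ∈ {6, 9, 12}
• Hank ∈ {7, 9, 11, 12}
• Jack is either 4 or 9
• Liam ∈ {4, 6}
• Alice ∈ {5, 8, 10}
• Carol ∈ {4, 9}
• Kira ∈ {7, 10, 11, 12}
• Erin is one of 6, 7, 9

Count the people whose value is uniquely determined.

Jack and Carol share exactly the 2 values {4, 9}; by pigeonhole those values go to them, so strike 4, 9 from Liam, Hank, Erin, Grace.
Liam has just one choice, so Liam = 6. Remove 6 from Erin, Grace.
Erin has just one choice, so Erin = 7. Eliminate 7 elsewhere: Hank, Kira.
Grace has just one choice, so Grace = 12. Eliminate 12 elsewhere: Hank, Kira.
Hank must be 11 (only option left). Remove 11 from Kira.
That leaves Kira = 10. Eliminate 10 elsewhere: Alice.
Determined: Liam=6, Hank=11, Kira=10, Erin=7, Grace=12. The other people each still have more than one consistent value. That makes 5.

5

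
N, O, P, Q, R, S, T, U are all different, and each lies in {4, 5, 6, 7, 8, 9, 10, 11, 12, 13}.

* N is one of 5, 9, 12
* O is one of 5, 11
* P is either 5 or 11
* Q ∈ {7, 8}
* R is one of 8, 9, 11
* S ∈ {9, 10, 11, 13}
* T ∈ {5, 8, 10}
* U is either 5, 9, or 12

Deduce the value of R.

The 8 variables together cover exactly {5, 7, 8, 9, 10, 11, 12, 13} — 8 values for 8 variables — and 7 appears only in Q's list, so Q = 7.
The 7 still-open variables draw from only 7 values {5, 8, 9, 10, 11, 12, 13}, so each is used; only S can be 13, hence S = 13.
Among the 6 still-open variables, 10 fits only T (and all 6 values in {5, 8, 9, 10, 11, 12} must be used), so T = 10.
The 5 still-open variables draw from only 5 values {5, 8, 9, 11, 12}, so each is used; only R can be 8, hence R = 8.

8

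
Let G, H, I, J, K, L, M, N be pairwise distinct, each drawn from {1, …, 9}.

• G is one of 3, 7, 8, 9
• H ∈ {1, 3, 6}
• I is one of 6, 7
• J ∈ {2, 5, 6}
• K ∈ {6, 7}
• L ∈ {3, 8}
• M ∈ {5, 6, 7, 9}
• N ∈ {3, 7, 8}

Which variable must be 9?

G

The 8 variables together cover exactly {1, 2, 3, 5, 6, 7, 8, 9} — 8 values for 8 variables — and 1 appears only in H's list, so H = 1.
The 7 still-open variables draw from only 7 values {2, 3, 5, 6, 7, 8, 9}, so each is used; only J can be 2, hence J = 2.
The 6 still-open variables draw from only 6 values {3, 5, 6, 7, 8, 9}, so each is used; only M can be 5, hence M = 5.
The 5 still-open variables together cover exactly {3, 6, 7, 8, 9} — 5 values for 5 variables — and 9 appears only in G's list, so G = 9.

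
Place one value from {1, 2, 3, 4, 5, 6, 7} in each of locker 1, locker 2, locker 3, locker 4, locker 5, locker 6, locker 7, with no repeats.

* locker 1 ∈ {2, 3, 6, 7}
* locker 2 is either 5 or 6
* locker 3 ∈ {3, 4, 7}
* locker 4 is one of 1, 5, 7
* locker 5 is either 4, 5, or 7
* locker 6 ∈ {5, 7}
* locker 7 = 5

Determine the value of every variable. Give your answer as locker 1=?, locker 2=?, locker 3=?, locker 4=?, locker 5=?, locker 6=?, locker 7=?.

locker 1=2, locker 2=6, locker 3=3, locker 4=1, locker 5=4, locker 6=7, locker 7=5

locker 7's domain is down to {5}, so locker 7 = 5. Eliminate 5 elsewhere: locker 2, locker 4, locker 5, locker 6.
locker 2 must be 6 (only option left). Eliminate 6 elsewhere: locker 1.
locker 6 has just one choice, so locker 6 = 7. So locker 1, locker 3, locker 4, locker 5 can't be 7.
locker 4 has just one choice, so locker 4 = 1.
locker 5 must be 4 (only option left). So locker 3 can't be 4.
locker 3's domain is down to {3}, so locker 3 = 3. So locker 1 can't be 3.
That leaves locker 1 = 2.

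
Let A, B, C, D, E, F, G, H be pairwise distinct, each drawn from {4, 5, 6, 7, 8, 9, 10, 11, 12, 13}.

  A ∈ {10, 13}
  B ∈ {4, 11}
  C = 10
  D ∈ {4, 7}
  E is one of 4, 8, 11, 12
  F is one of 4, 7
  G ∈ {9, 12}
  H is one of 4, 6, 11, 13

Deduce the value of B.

C's domain is down to {10}, so C = 10. Strike 10 from A.
A's domain is down to {13}, so A = 13. Strike 13 from H.
The 2 variables D and F are confined to {4, 7}, which locks those values in; drop them from B, E, H.
So B = 11.

11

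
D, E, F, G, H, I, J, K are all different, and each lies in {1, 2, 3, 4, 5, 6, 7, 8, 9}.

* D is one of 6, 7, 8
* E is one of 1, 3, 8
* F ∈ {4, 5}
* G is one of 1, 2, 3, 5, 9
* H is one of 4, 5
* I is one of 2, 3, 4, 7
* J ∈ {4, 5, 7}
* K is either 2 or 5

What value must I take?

The 2 variables F and H are confined to {4, 5}, which locks those values in; drop them from G, I, J, K.
J's domain is down to {7}, so J = 7. Remove 7 from D, I.
K has just one choice, so K = 2. So G, I can't be 2.
So I = 3.

3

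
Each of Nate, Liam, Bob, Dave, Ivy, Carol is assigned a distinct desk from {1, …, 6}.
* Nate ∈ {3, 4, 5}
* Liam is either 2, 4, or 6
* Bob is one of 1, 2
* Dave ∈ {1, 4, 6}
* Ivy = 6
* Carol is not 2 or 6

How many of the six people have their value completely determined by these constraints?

Ivy's domain is down to {6}, so Ivy = 6. Strike 6 from Liam, Dave.
Liam, Bob, Dave between them cover only {1, 2, 4} — a naked triple. Remove those values from Nate, Carol.
Determined: Ivy=6. The other people each still have more than one consistent value. That makes 1.

1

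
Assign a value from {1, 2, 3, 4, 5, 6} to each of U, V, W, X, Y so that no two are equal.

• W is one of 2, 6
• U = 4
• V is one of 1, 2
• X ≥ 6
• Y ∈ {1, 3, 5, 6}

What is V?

U must be 4 (only option left).
X must be 6 (only option left). Remove 6 from W, Y.
W's domain is down to {2}, so W = 2. Remove 2 from V.
So V = 1.

1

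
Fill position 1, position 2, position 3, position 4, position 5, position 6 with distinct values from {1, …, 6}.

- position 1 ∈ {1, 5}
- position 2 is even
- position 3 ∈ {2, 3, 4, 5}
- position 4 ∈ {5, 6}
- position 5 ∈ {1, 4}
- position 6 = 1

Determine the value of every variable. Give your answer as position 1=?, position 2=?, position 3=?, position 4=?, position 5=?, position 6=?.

position 6's domain is down to {1}, so position 6 = 1. So position 1, position 5 can't be 1.
position 1 has just one choice, so position 1 = 5. Remove 5 from position 3, position 4.
position 4 must be 6 (only option left). Strike 6 from position 2.
That leaves position 5 = 4. So position 2, position 3 can't be 4.
position 2 has just one choice, so position 2 = 2. Eliminate 2 elsewhere: position 3.
That leaves position 3 = 3.

position 1=5, position 2=2, position 3=3, position 4=6, position 5=4, position 6=1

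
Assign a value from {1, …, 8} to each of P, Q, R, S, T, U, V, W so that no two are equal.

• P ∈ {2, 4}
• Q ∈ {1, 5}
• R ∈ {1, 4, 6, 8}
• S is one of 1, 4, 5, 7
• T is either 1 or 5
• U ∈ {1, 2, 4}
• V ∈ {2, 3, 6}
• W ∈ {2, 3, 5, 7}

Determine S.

7

The 8 variables draw from only 8 values {1, 2, 3, 4, 5, 6, 7, 8}, so each is used; only R can be 8, hence R = 8.
The 7 still-open variables draw from only 7 values {1, 2, 3, 4, 5, 6, 7}, so each is used; only V can be 6, hence V = 6.
Among the 6 still-open variables, 3 fits only W (and all 6 values in {1, 2, 3, 4, 5, 7} must be used), so W = 3.
The 5 still-open variables together cover exactly {1, 2, 4, 5, 7} — 5 values for 5 variables — and 7 appears only in S's list, so S = 7.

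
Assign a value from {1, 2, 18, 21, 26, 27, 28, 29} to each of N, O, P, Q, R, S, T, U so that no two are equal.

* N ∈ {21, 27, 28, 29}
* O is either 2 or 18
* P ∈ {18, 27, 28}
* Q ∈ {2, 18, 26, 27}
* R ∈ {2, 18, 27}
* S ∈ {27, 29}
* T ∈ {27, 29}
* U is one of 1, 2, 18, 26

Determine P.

Among the 8 variables, 1 fits only U (and all 8 values in {1, 2, 18, 21, 26, 27, 28, 29} must be used), so U = 1.
Among the 7 still-open variables, 21 fits only N (and all 7 values in {2, 18, 21, 26, 27, 28, 29} must be used), so N = 21.
The 6 still-open variables together cover exactly {2, 18, 26, 27, 28, 29} — 6 values for 6 variables — and 26 appears only in Q's list, so Q = 26.
Among the 5 still-open variables, 28 fits only P (and all 5 values in {2, 18, 27, 28, 29} must be used), so P = 28.

28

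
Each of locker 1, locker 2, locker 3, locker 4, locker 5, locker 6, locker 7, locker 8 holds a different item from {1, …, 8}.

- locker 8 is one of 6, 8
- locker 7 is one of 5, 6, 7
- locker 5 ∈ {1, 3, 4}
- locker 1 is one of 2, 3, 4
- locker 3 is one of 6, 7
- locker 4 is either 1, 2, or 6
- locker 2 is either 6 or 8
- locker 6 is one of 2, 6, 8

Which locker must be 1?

locker 4

The 8 variables draw from only 8 values {1, 2, 3, 4, 5, 6, 7, 8}, so each is used; only locker 7 can be 5, hence locker 7 = 5.
The 7 still-open variables draw from only 7 values {1, 2, 3, 4, 6, 7, 8}, so each is used; only locker 3 can be 7, hence locker 3 = 7.
The 2 variables locker 2 and locker 8 are confined to {6, 8}, which locks those values in; drop them from locker 4, locker 6.
That leaves locker 6 = 2. Remove 2 from locker 1, locker 4.
So 1 goes to locker 4.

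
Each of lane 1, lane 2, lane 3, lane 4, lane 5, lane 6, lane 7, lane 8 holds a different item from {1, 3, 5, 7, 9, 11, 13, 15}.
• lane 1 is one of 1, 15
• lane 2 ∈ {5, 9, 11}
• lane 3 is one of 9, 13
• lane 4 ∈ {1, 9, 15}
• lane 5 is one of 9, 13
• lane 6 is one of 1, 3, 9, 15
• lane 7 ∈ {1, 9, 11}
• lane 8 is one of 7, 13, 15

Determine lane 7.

11

Among the 8 variables, 3 fits only lane 6 (and all 8 values in {1, 3, 5, 7, 9, 11, 13, 15} must be used), so lane 6 = 3.
The 7 still-open variables together cover exactly {1, 5, 7, 9, 11, 13, 15} — 7 values for 7 variables — and 5 appears only in lane 2's list, so lane 2 = 5.
The 6 still-open variables together cover exactly {1, 7, 9, 11, 13, 15} — 6 values for 6 variables — and 7 appears only in lane 8's list, so lane 8 = 7.
The 5 still-open variables together cover exactly {1, 9, 11, 13, 15} — 5 values for 5 variables — and 11 appears only in lane 7's list, so lane 7 = 11.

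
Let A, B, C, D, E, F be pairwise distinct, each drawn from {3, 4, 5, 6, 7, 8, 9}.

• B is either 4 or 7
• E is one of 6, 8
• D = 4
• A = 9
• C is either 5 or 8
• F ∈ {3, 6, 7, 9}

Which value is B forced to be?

7

A has just one choice, so A = 9. Eliminate 9 elsewhere: F.
D must be 4 (only option left). Strike 4 from B.
So B = 7.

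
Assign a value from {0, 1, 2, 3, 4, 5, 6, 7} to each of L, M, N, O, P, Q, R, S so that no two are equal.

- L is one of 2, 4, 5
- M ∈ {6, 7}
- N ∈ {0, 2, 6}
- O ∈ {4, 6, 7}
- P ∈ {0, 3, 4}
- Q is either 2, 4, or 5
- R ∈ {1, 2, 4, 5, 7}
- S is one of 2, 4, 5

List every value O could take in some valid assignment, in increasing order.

The 8 variables draw from only 8 values {0, 1, 2, 3, 4, 5, 6, 7}, so each is used; only R can be 1, hence R = 1.
The 7 still-open variables draw from only 7 values {0, 2, 3, 4, 5, 6, 7}, so each is used; only P can be 3, hence P = 3.
The 6 still-open variables together cover exactly {0, 2, 4, 5, 6, 7} — 6 values for 6 variables — and 0 appears only in N's list, so N = 0.
L, Q, S between them cover only {2, 4, 5} — a naked triple. Remove those values from O.
No further eliminations apply; O can still be any of 6, 7.

6, 7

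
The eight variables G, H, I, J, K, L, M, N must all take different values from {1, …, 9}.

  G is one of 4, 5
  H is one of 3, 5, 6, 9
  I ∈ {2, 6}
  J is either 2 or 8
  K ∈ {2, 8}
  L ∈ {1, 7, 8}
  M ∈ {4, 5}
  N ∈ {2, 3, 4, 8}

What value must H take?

The 2 variables G and M are confined to {4, 5}, which locks those values in; drop them from H, N.
J and K between them cover only {2, 8} — a naked pair. Remove those values from I, L, N.
I's domain is down to {6}, so I = 6. Strike 6 from H.
That leaves N = 3. Remove 3 from H.
So H = 9.

9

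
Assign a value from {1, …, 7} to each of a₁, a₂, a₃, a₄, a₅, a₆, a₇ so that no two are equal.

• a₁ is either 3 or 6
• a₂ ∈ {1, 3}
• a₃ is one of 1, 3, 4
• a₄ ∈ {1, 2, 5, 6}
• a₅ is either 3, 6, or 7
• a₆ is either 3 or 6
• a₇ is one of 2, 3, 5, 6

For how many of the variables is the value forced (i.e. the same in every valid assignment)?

The 7 variables together cover exactly {1, 2, 3, 4, 5, 6, 7} — 7 values for 7 variables — and 4 appears only in a₃'s list, so a₃ = 4.
The 6 still-open variables draw from only 6 values {1, 2, 3, 5, 6, 7}, so each is used; only a₅ can be 7, hence a₅ = 7.
a₁ and a₆ share exactly the 2 values {3, 6}; by pigeonhole those values go to them, so strike 3, 6 from a₂, a₄, a₇.
a₂ must be 1 (only option left). So a₄ can't be 1.
Determined: a₂=1, a₃=4, a₅=7. The other variables each still have more than one consistent value. That makes 3.

3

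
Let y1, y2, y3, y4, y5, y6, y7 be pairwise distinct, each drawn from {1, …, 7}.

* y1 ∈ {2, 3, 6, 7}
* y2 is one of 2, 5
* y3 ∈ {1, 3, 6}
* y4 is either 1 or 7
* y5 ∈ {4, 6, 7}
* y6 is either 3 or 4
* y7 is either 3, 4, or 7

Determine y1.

2

The 7 variables together cover exactly {1, 2, 3, 4, 5, 6, 7} — 7 values for 7 variables — and 5 appears only in y2's list, so y2 = 5.
The 6 still-open variables draw from only 6 values {1, 2, 3, 4, 6, 7}, so each is used; only y1 can be 2, hence y1 = 2.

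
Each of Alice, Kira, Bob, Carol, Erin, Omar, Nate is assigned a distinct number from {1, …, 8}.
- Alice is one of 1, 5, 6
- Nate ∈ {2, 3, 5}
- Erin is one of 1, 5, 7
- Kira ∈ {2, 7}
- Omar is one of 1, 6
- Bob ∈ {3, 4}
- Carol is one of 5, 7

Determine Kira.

The 7 variables draw from only 7 values {1, 2, 3, 4, 5, 6, 7}, so each is used; only Bob can be 4, hence Bob = 4.
The 6 still-open variables draw from only 6 values {1, 2, 3, 5, 6, 7}, so each is used; only Nate can be 3, hence Nate = 3.
The 5 still-open variables together cover exactly {1, 2, 5, 6, 7} — 5 values for 5 variables — and 2 appears only in Kira's list, so Kira = 2.

2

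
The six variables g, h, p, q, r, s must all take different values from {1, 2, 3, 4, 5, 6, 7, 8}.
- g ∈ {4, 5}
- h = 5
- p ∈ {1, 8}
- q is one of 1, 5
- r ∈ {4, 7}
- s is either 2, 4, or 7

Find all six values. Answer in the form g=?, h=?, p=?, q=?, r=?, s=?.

g=4, h=5, p=8, q=1, r=7, s=2

h has just one choice, so h = 5. Strike 5 from g, q.
q has just one choice, so q = 1. So p can't be 1.
g's domain is down to {4}, so g = 4. Eliminate 4 elsewhere: r, s.
p must be 8 (only option left).
r has just one choice, so r = 7. So s can't be 7.
s must be 2 (only option left).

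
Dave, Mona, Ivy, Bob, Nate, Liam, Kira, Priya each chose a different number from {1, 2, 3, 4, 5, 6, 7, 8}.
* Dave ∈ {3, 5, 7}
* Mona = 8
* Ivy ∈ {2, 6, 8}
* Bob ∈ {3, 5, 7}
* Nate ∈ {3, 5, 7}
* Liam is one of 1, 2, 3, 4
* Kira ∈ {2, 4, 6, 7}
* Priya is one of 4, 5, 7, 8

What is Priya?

4

Mona must be 8 (only option left). Strike 8 from Ivy, Priya.
The 7 still-open variables together cover exactly {1, 2, 3, 4, 5, 6, 7} — 7 values for 7 variables — and 1 appears only in Liam's list, so Liam = 1.
Dave, Bob, Nate share exactly the 3 values {3, 5, 7}; by pigeonhole those values go to them, so strike 3, 5, 7 from Kira, Priya.
So Priya = 4.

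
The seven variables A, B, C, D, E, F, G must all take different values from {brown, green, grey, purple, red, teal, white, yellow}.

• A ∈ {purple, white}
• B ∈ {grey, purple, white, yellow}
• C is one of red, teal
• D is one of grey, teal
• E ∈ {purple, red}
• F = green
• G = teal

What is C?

red

F must be green (only option left).
G has just one choice, so G = teal. Strike teal from C, D.
So C = red.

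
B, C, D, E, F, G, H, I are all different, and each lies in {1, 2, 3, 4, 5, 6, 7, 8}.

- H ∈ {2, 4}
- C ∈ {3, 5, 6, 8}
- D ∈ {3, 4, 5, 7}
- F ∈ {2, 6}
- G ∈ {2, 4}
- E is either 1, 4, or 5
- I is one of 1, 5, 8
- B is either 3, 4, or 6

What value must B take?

The 8 variables draw from only 8 values {1, 2, 3, 4, 5, 6, 7, 8}, so each is used; only D can be 7, hence D = 7.
G and H between them cover only {2, 4} — a naked pair. Remove those values from B, E, F.
F has just one choice, so F = 6. Strike 6 from B, C.
So B = 3.

3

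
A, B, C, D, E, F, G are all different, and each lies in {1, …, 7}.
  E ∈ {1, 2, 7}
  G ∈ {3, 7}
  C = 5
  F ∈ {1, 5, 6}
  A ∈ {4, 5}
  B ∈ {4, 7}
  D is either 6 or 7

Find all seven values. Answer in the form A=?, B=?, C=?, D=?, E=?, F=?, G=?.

A=4, B=7, C=5, D=6, E=2, F=1, G=3

C's domain is down to {5}, so C = 5. Strike 5 from A, F.
A must be 4 (only option left). Strike 4 from B.
B has just one choice, so B = 7. Strike 7 from D, E, G.
D must be 6 (only option left). Strike 6 from F.
F has just one choice, so F = 1. Strike 1 from E.
G's domain is down to {3}, so G = 3.
That leaves E = 2.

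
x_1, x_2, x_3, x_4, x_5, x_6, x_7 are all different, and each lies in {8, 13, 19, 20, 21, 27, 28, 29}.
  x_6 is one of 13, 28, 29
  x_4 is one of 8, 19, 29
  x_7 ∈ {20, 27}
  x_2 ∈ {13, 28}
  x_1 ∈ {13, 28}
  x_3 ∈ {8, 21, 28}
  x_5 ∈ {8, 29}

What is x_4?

19

x_1 and x_2 share exactly the 2 values {13, 28}; by pigeonhole those values go to them, so strike 13, 28 from x_3, x_6.
x_6 has just one choice, so x_6 = 29. Remove 29 from x_4, x_5.
x_5 has just one choice, so x_5 = 8. So x_3, x_4 can't be 8.
So x_4 = 19.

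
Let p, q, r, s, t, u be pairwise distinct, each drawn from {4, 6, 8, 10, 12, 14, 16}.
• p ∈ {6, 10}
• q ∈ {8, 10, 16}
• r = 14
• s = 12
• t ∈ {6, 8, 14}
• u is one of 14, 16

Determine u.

r must be 14 (only option left). So t, u can't be 14.
So u = 16.

16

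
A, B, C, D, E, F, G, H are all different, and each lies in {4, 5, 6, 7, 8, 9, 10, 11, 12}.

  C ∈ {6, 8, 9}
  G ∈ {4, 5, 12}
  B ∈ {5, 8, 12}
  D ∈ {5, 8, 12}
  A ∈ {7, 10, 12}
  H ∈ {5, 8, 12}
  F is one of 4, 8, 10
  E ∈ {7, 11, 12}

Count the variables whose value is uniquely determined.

4

B, D, H share exactly the 3 values {5, 8, 12}; by pigeonhole those values go to them, so strike 5, 8, 12 from A, C, E, F, G.
That leaves G = 4. Eliminate 4 elsewhere: F.
F's domain is down to {10}, so F = 10. Eliminate 10 elsewhere: A.
That leaves A = 7. Eliminate 7 elsewhere: E.
That leaves E = 11.
Determined: A=7, E=11, F=10, G=4. The other variables each still have more than one consistent value. That makes 4.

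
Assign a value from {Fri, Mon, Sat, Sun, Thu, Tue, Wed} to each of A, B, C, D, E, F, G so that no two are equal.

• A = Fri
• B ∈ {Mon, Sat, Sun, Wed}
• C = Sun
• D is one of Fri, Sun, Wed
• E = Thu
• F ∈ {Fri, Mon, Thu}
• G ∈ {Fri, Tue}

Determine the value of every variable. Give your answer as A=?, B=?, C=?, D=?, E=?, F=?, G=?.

A=Fri, B=Sat, C=Sun, D=Wed, E=Thu, F=Mon, G=Tue

A must be Fri (only option left). So D, F, G can't be Fri.
C must be Sun (only option left). Eliminate Sun elsewhere: B, D.
That leaves D = Wed. Eliminate Wed elsewhere: B.
E has just one choice, so E = Thu. So F can't be Thu.
That leaves F = Mon. Strike Mon from B.
G must be Tue (only option left).
B has just one choice, so B = Sat.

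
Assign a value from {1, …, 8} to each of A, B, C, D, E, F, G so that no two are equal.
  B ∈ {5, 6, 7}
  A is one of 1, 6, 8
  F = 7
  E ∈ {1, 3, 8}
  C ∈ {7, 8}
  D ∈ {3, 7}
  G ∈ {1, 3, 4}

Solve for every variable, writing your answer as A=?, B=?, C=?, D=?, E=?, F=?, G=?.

A=6, B=5, C=8, D=3, E=1, F=7, G=4

F has just one choice, so F = 7. Remove 7 from B, C, D.
That leaves C = 8. Eliminate 8 elsewhere: A, E.
D has just one choice, so D = 3. So E, G can't be 3.
That leaves E = 1. Strike 1 from A, G.
G has just one choice, so G = 4.
A has just one choice, so A = 6. Eliminate 6 elsewhere: B.
B must be 5 (only option left).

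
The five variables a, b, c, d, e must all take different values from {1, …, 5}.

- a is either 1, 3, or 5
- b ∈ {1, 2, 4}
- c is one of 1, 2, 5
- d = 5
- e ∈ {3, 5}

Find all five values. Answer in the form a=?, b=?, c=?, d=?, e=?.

d's domain is down to {5}, so d = 5. Eliminate 5 elsewhere: a, c, e.
e's domain is down to {3}, so e = 3. Remove 3 from a.
a's domain is down to {1}, so a = 1. Strike 1 from b, c.
c must be 2 (only option left). So b can't be 2.
b has just one choice, so b = 4.

a=1, b=4, c=2, d=5, e=3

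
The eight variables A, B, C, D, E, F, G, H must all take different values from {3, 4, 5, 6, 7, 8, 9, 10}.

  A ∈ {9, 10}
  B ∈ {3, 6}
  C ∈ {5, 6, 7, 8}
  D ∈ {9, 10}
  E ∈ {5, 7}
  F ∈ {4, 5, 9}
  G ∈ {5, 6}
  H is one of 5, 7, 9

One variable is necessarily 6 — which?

G

Among the 8 variables, 3 fits only B (and all 8 values in {3, 4, 5, 6, 7, 8, 9, 10} must be used), so B = 3.
The 7 still-open variables together cover exactly {4, 5, 6, 7, 8, 9, 10} — 7 values for 7 variables — and 4 appears only in F's list, so F = 4.
The 6 still-open variables together cover exactly {5, 6, 7, 8, 9, 10} — 6 values for 6 variables — and 8 appears only in C's list, so C = 8.
Among the 5 still-open variables, 6 fits only G (and all 5 values in {5, 6, 7, 9, 10} must be used), so G = 6.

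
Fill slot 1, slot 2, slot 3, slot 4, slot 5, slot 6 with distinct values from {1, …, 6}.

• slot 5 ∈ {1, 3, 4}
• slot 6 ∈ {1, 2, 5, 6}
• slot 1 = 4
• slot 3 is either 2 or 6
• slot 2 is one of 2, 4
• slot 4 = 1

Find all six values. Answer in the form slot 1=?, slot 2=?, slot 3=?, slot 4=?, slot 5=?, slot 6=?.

slot 1's domain is down to {4}, so slot 1 = 4. Eliminate 4 elsewhere: slot 2, slot 5.
slot 2 must be 2 (only option left). Strike 2 from slot 3, slot 6.
That leaves slot 3 = 6. Eliminate 6 elsewhere: slot 6.
slot 4 has just one choice, so slot 4 = 1. Remove 1 from slot 5, slot 6.
slot 5 must be 3 (only option left).
slot 6 must be 5 (only option left).

slot 1=4, slot 2=2, slot 3=6, slot 4=1, slot 5=3, slot 6=5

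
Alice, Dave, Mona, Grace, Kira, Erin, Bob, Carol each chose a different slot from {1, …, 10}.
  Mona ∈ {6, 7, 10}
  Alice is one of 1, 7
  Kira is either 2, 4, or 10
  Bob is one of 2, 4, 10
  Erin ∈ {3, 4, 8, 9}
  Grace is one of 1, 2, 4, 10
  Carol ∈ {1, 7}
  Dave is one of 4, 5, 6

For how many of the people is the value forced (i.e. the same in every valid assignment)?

2

Alice and Carol share exactly the 2 values {1, 7}; by pigeonhole those values go to them, so strike 1, 7 from Mona, Grace.
The 3 variables Grace, Kira, Bob are confined to {2, 4, 10}, which locks those values in; drop them from Dave, Mona, Erin.
Mona must be 6 (only option left). Remove 6 from Dave.
Dave's domain is down to {5}, so Dave = 5.
Determined: Dave=5, Mona=6. The other people each still have more than one consistent value. That makes 2.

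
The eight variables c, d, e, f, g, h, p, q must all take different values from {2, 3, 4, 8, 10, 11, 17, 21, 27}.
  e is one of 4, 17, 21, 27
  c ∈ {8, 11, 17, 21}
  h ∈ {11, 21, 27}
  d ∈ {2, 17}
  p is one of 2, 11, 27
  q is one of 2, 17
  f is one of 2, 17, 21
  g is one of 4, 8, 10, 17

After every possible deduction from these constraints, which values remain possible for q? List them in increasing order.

The 8 variables together cover exactly {2, 4, 8, 10, 11, 17, 21, 27} — 8 values for 8 variables — and 10 appears only in g's list, so g = 10.
Among the 7 still-open variables, 4 fits only e (and all 7 values in {2, 4, 8, 11, 17, 21, 27} must be used), so e = 4.
Among the 6 still-open variables, 8 fits only c (and all 6 values in {2, 8, 11, 17, 21, 27} must be used), so c = 8.
d and q share exactly the 2 values {2, 17}; by pigeonhole those values go to them, so strike 2, 17 from f, p.
f's domain is down to {21}, so f = 21. Eliminate 21 elsewhere: h.
No further eliminations apply; q can still be any of 2, 17.

2, 17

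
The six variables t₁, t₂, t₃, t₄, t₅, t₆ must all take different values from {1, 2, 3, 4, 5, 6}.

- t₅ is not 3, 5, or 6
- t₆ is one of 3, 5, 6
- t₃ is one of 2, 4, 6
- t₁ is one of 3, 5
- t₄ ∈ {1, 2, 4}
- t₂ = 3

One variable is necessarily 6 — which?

t₆

t₂ has just one choice, so t₂ = 3. Eliminate 3 elsewhere: t₁, t₆.
t₁'s domain is down to {5}, so t₁ = 5. Strike 5 from t₆.
So 6 goes to t₆.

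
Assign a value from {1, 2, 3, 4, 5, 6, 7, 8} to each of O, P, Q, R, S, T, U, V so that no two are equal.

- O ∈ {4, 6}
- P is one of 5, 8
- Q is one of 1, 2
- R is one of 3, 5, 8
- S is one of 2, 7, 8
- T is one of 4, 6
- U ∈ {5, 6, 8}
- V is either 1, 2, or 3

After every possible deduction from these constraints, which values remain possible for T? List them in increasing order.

4, 6

The 8 variables together cover exactly {1, 2, 3, 4, 5, 6, 7, 8} — 8 values for 8 variables — and 7 appears only in S's list, so S = 7.
The 2 variables O and T are confined to {4, 6}, which locks those values in; drop them from U.
P and U share exactly the 2 values {5, 8}; by pigeonhole those values go to them, so strike 5, 8 from R.
R has just one choice, so R = 3. So V can't be 3.
No further eliminations apply; T can still be any of 4, 6.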